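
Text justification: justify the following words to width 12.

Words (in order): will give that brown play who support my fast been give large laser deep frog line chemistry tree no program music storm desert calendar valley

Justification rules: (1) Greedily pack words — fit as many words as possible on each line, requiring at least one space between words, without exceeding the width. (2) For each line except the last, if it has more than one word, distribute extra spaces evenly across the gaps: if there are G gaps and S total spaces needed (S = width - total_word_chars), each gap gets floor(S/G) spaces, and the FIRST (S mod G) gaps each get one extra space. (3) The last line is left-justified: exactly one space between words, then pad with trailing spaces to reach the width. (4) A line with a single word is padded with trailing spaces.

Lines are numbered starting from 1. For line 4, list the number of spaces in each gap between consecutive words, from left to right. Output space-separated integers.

Line 1: ['will', 'give'] (min_width=9, slack=3)
Line 2: ['that', 'brown'] (min_width=10, slack=2)
Line 3: ['play', 'who'] (min_width=8, slack=4)
Line 4: ['support', 'my'] (min_width=10, slack=2)
Line 5: ['fast', 'been'] (min_width=9, slack=3)
Line 6: ['give', 'large'] (min_width=10, slack=2)
Line 7: ['laser', 'deep'] (min_width=10, slack=2)
Line 8: ['frog', 'line'] (min_width=9, slack=3)
Line 9: ['chemistry'] (min_width=9, slack=3)
Line 10: ['tree', 'no'] (min_width=7, slack=5)
Line 11: ['program'] (min_width=7, slack=5)
Line 12: ['music', 'storm'] (min_width=11, slack=1)
Line 13: ['desert'] (min_width=6, slack=6)
Line 14: ['calendar'] (min_width=8, slack=4)
Line 15: ['valley'] (min_width=6, slack=6)

Answer: 3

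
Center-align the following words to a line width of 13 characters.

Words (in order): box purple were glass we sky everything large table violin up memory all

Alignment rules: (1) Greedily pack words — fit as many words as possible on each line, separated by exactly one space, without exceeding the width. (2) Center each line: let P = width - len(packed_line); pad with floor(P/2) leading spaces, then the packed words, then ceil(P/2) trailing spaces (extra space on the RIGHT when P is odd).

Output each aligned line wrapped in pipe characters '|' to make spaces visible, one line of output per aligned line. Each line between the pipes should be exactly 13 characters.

Answer: | box purple  |
|were glass we|
|     sky     |
| everything  |
| large table |
|  violin up  |
| memory all  |

Derivation:
Line 1: ['box', 'purple'] (min_width=10, slack=3)
Line 2: ['were', 'glass', 'we'] (min_width=13, slack=0)
Line 3: ['sky'] (min_width=3, slack=10)
Line 4: ['everything'] (min_width=10, slack=3)
Line 5: ['large', 'table'] (min_width=11, slack=2)
Line 6: ['violin', 'up'] (min_width=9, slack=4)
Line 7: ['memory', 'all'] (min_width=10, slack=3)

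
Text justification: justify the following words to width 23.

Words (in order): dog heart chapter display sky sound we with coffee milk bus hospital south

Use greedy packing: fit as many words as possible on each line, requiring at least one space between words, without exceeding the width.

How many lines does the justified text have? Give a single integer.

Line 1: ['dog', 'heart', 'chapter'] (min_width=17, slack=6)
Line 2: ['display', 'sky', 'sound', 'we'] (min_width=20, slack=3)
Line 3: ['with', 'coffee', 'milk', 'bus'] (min_width=20, slack=3)
Line 4: ['hospital', 'south'] (min_width=14, slack=9)
Total lines: 4

Answer: 4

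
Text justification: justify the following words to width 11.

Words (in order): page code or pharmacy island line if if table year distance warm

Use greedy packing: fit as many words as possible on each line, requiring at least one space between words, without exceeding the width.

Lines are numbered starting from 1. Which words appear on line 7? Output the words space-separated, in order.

Line 1: ['page', 'code'] (min_width=9, slack=2)
Line 2: ['or', 'pharmacy'] (min_width=11, slack=0)
Line 3: ['island', 'line'] (min_width=11, slack=0)
Line 4: ['if', 'if', 'table'] (min_width=11, slack=0)
Line 5: ['year'] (min_width=4, slack=7)
Line 6: ['distance'] (min_width=8, slack=3)
Line 7: ['warm'] (min_width=4, slack=7)

Answer: warm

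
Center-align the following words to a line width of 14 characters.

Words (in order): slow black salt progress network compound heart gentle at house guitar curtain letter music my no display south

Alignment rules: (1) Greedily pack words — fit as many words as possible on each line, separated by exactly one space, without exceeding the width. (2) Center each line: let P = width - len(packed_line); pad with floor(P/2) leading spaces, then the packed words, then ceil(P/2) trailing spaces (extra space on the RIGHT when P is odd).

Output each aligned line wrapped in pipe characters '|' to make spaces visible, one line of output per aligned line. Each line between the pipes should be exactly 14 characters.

Answer: |  slow black  |
|salt progress |
|   network    |
|compound heart|
|  gentle at   |
| house guitar |
|curtain letter|
| music my no  |
|display south |

Derivation:
Line 1: ['slow', 'black'] (min_width=10, slack=4)
Line 2: ['salt', 'progress'] (min_width=13, slack=1)
Line 3: ['network'] (min_width=7, slack=7)
Line 4: ['compound', 'heart'] (min_width=14, slack=0)
Line 5: ['gentle', 'at'] (min_width=9, slack=5)
Line 6: ['house', 'guitar'] (min_width=12, slack=2)
Line 7: ['curtain', 'letter'] (min_width=14, slack=0)
Line 8: ['music', 'my', 'no'] (min_width=11, slack=3)
Line 9: ['display', 'south'] (min_width=13, slack=1)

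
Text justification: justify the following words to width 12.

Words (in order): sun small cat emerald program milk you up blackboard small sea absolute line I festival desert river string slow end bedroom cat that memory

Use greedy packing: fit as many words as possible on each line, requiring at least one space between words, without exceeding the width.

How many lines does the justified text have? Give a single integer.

Answer: 14

Derivation:
Line 1: ['sun', 'small'] (min_width=9, slack=3)
Line 2: ['cat', 'emerald'] (min_width=11, slack=1)
Line 3: ['program', 'milk'] (min_width=12, slack=0)
Line 4: ['you', 'up'] (min_width=6, slack=6)
Line 5: ['blackboard'] (min_width=10, slack=2)
Line 6: ['small', 'sea'] (min_width=9, slack=3)
Line 7: ['absolute'] (min_width=8, slack=4)
Line 8: ['line', 'I'] (min_width=6, slack=6)
Line 9: ['festival'] (min_width=8, slack=4)
Line 10: ['desert', 'river'] (min_width=12, slack=0)
Line 11: ['string', 'slow'] (min_width=11, slack=1)
Line 12: ['end', 'bedroom'] (min_width=11, slack=1)
Line 13: ['cat', 'that'] (min_width=8, slack=4)
Line 14: ['memory'] (min_width=6, slack=6)
Total lines: 14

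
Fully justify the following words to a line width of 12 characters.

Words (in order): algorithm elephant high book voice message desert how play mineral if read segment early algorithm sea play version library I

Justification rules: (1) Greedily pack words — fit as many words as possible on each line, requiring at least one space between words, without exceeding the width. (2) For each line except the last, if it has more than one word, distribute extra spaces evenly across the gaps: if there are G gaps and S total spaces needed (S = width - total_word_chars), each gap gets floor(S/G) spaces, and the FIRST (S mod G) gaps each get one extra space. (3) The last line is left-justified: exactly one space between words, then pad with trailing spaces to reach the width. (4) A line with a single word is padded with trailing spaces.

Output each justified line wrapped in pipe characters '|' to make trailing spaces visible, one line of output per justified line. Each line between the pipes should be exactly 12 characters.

Line 1: ['algorithm'] (min_width=9, slack=3)
Line 2: ['elephant'] (min_width=8, slack=4)
Line 3: ['high', 'book'] (min_width=9, slack=3)
Line 4: ['voice'] (min_width=5, slack=7)
Line 5: ['message'] (min_width=7, slack=5)
Line 6: ['desert', 'how'] (min_width=10, slack=2)
Line 7: ['play', 'mineral'] (min_width=12, slack=0)
Line 8: ['if', 'read'] (min_width=7, slack=5)
Line 9: ['segment'] (min_width=7, slack=5)
Line 10: ['early'] (min_width=5, slack=7)
Line 11: ['algorithm'] (min_width=9, slack=3)
Line 12: ['sea', 'play'] (min_width=8, slack=4)
Line 13: ['version'] (min_width=7, slack=5)
Line 14: ['library', 'I'] (min_width=9, slack=3)

Answer: |algorithm   |
|elephant    |
|high    book|
|voice       |
|message     |
|desert   how|
|play mineral|
|if      read|
|segment     |
|early       |
|algorithm   |
|sea     play|
|version     |
|library I   |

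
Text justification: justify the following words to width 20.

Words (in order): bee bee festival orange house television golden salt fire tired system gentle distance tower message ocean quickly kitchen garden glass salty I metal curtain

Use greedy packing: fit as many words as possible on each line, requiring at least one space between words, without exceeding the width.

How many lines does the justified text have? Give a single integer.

Answer: 10

Derivation:
Line 1: ['bee', 'bee', 'festival'] (min_width=16, slack=4)
Line 2: ['orange', 'house'] (min_width=12, slack=8)
Line 3: ['television', 'golden'] (min_width=17, slack=3)
Line 4: ['salt', 'fire', 'tired'] (min_width=15, slack=5)
Line 5: ['system', 'gentle'] (min_width=13, slack=7)
Line 6: ['distance', 'tower'] (min_width=14, slack=6)
Line 7: ['message', 'ocean'] (min_width=13, slack=7)
Line 8: ['quickly', 'kitchen'] (min_width=15, slack=5)
Line 9: ['garden', 'glass', 'salty', 'I'] (min_width=20, slack=0)
Line 10: ['metal', 'curtain'] (min_width=13, slack=7)
Total lines: 10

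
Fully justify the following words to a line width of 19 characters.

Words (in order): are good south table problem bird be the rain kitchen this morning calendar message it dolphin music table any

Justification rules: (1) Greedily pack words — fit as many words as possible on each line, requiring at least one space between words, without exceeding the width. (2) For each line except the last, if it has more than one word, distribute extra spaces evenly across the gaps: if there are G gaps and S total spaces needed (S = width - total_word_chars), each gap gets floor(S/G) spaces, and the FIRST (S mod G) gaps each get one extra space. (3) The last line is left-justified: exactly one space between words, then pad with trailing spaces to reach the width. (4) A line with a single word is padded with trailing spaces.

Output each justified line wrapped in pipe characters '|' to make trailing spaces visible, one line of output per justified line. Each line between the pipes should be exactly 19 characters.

Answer: |are    good   south|
|table  problem bird|
|be the rain kitchen|
|this        morning|
|calendar message it|
|dolphin music table|
|any                |

Derivation:
Line 1: ['are', 'good', 'south'] (min_width=14, slack=5)
Line 2: ['table', 'problem', 'bird'] (min_width=18, slack=1)
Line 3: ['be', 'the', 'rain', 'kitchen'] (min_width=19, slack=0)
Line 4: ['this', 'morning'] (min_width=12, slack=7)
Line 5: ['calendar', 'message', 'it'] (min_width=19, slack=0)
Line 6: ['dolphin', 'music', 'table'] (min_width=19, slack=0)
Line 7: ['any'] (min_width=3, slack=16)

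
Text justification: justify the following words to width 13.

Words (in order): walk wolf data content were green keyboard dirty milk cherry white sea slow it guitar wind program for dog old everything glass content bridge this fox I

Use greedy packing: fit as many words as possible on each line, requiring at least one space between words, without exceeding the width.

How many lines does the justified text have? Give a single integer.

Line 1: ['walk', 'wolf'] (min_width=9, slack=4)
Line 2: ['data', 'content'] (min_width=12, slack=1)
Line 3: ['were', 'green'] (min_width=10, slack=3)
Line 4: ['keyboard'] (min_width=8, slack=5)
Line 5: ['dirty', 'milk'] (min_width=10, slack=3)
Line 6: ['cherry', 'white'] (min_width=12, slack=1)
Line 7: ['sea', 'slow', 'it'] (min_width=11, slack=2)
Line 8: ['guitar', 'wind'] (min_width=11, slack=2)
Line 9: ['program', 'for'] (min_width=11, slack=2)
Line 10: ['dog', 'old'] (min_width=7, slack=6)
Line 11: ['everything'] (min_width=10, slack=3)
Line 12: ['glass', 'content'] (min_width=13, slack=0)
Line 13: ['bridge', 'this'] (min_width=11, slack=2)
Line 14: ['fox', 'I'] (min_width=5, slack=8)
Total lines: 14

Answer: 14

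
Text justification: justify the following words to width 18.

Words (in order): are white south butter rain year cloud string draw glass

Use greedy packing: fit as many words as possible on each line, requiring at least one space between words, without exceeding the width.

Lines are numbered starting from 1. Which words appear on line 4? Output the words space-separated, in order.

Answer: glass

Derivation:
Line 1: ['are', 'white', 'south'] (min_width=15, slack=3)
Line 2: ['butter', 'rain', 'year'] (min_width=16, slack=2)
Line 3: ['cloud', 'string', 'draw'] (min_width=17, slack=1)
Line 4: ['glass'] (min_width=5, slack=13)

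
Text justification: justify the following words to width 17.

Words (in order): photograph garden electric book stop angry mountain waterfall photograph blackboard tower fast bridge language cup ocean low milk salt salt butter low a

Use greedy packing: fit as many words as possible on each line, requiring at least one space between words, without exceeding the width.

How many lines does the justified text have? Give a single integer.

Answer: 12

Derivation:
Line 1: ['photograph', 'garden'] (min_width=17, slack=0)
Line 2: ['electric', 'book'] (min_width=13, slack=4)
Line 3: ['stop', 'angry'] (min_width=10, slack=7)
Line 4: ['mountain'] (min_width=8, slack=9)
Line 5: ['waterfall'] (min_width=9, slack=8)
Line 6: ['photograph'] (min_width=10, slack=7)
Line 7: ['blackboard', 'tower'] (min_width=16, slack=1)
Line 8: ['fast', 'bridge'] (min_width=11, slack=6)
Line 9: ['language', 'cup'] (min_width=12, slack=5)
Line 10: ['ocean', 'low', 'milk'] (min_width=14, slack=3)
Line 11: ['salt', 'salt', 'butter'] (min_width=16, slack=1)
Line 12: ['low', 'a'] (min_width=5, slack=12)
Total lines: 12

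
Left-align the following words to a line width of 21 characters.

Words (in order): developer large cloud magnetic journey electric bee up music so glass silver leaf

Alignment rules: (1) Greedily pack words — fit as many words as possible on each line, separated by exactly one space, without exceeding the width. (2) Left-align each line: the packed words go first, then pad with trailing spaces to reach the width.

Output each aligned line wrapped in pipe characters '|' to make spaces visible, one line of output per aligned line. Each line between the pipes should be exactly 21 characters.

Line 1: ['developer', 'large', 'cloud'] (min_width=21, slack=0)
Line 2: ['magnetic', 'journey'] (min_width=16, slack=5)
Line 3: ['electric', 'bee', 'up', 'music'] (min_width=21, slack=0)
Line 4: ['so', 'glass', 'silver', 'leaf'] (min_width=20, slack=1)

Answer: |developer large cloud|
|magnetic journey     |
|electric bee up music|
|so glass silver leaf |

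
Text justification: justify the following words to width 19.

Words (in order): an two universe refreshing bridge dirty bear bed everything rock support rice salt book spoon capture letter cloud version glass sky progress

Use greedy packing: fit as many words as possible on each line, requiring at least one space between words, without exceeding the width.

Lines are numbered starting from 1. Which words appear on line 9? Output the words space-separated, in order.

Answer: progress

Derivation:
Line 1: ['an', 'two', 'universe'] (min_width=15, slack=4)
Line 2: ['refreshing', 'bridge'] (min_width=17, slack=2)
Line 3: ['dirty', 'bear', 'bed'] (min_width=14, slack=5)
Line 4: ['everything', 'rock'] (min_width=15, slack=4)
Line 5: ['support', 'rice', 'salt'] (min_width=17, slack=2)
Line 6: ['book', 'spoon', 'capture'] (min_width=18, slack=1)
Line 7: ['letter', 'cloud'] (min_width=12, slack=7)
Line 8: ['version', 'glass', 'sky'] (min_width=17, slack=2)
Line 9: ['progress'] (min_width=8, slack=11)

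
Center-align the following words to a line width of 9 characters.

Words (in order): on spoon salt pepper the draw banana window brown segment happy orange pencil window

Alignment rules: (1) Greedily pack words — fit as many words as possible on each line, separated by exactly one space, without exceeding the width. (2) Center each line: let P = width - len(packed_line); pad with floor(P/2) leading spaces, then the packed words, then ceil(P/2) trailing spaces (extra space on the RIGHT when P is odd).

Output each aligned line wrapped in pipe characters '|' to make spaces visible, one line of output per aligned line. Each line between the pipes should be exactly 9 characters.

Answer: |on spoon |
|  salt   |
| pepper  |
|the draw |
| banana  |
| window  |
|  brown  |
| segment |
|  happy  |
| orange  |
| pencil  |
| window  |

Derivation:
Line 1: ['on', 'spoon'] (min_width=8, slack=1)
Line 2: ['salt'] (min_width=4, slack=5)
Line 3: ['pepper'] (min_width=6, slack=3)
Line 4: ['the', 'draw'] (min_width=8, slack=1)
Line 5: ['banana'] (min_width=6, slack=3)
Line 6: ['window'] (min_width=6, slack=3)
Line 7: ['brown'] (min_width=5, slack=4)
Line 8: ['segment'] (min_width=7, slack=2)
Line 9: ['happy'] (min_width=5, slack=4)
Line 10: ['orange'] (min_width=6, slack=3)
Line 11: ['pencil'] (min_width=6, slack=3)
Line 12: ['window'] (min_width=6, slack=3)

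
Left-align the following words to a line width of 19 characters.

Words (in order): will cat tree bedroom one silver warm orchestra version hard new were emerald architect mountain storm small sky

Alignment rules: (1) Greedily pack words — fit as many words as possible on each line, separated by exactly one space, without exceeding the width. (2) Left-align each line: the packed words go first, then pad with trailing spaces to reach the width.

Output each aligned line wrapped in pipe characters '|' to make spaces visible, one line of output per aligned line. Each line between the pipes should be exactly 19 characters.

Line 1: ['will', 'cat', 'tree'] (min_width=13, slack=6)
Line 2: ['bedroom', 'one', 'silver'] (min_width=18, slack=1)
Line 3: ['warm', 'orchestra'] (min_width=14, slack=5)
Line 4: ['version', 'hard', 'new'] (min_width=16, slack=3)
Line 5: ['were', 'emerald'] (min_width=12, slack=7)
Line 6: ['architect', 'mountain'] (min_width=18, slack=1)
Line 7: ['storm', 'small', 'sky'] (min_width=15, slack=4)

Answer: |will cat tree      |
|bedroom one silver |
|warm orchestra     |
|version hard new   |
|were emerald       |
|architect mountain |
|storm small sky    |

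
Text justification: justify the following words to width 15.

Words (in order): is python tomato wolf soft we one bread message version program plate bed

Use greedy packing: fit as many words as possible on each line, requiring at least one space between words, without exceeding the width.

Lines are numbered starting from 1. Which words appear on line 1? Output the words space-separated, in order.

Answer: is python

Derivation:
Line 1: ['is', 'python'] (min_width=9, slack=6)
Line 2: ['tomato', 'wolf'] (min_width=11, slack=4)
Line 3: ['soft', 'we', 'one'] (min_width=11, slack=4)
Line 4: ['bread', 'message'] (min_width=13, slack=2)
Line 5: ['version', 'program'] (min_width=15, slack=0)
Line 6: ['plate', 'bed'] (min_width=9, slack=6)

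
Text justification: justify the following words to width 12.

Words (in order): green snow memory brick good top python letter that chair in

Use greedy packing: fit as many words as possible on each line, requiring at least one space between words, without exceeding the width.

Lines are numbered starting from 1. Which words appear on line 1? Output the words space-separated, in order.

Answer: green snow

Derivation:
Line 1: ['green', 'snow'] (min_width=10, slack=2)
Line 2: ['memory', 'brick'] (min_width=12, slack=0)
Line 3: ['good', 'top'] (min_width=8, slack=4)
Line 4: ['python'] (min_width=6, slack=6)
Line 5: ['letter', 'that'] (min_width=11, slack=1)
Line 6: ['chair', 'in'] (min_width=8, slack=4)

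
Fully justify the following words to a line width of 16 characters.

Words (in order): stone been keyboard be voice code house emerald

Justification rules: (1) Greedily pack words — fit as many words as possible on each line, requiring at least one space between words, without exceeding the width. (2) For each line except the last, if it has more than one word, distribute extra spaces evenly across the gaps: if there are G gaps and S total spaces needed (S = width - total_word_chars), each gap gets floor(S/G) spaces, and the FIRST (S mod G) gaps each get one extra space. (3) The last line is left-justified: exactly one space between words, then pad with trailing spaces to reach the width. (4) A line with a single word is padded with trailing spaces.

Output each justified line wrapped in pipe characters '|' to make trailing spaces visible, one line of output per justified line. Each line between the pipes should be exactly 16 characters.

Answer: |stone       been|
|keyboard      be|
|voice code house|
|emerald         |

Derivation:
Line 1: ['stone', 'been'] (min_width=10, slack=6)
Line 2: ['keyboard', 'be'] (min_width=11, slack=5)
Line 3: ['voice', 'code', 'house'] (min_width=16, slack=0)
Line 4: ['emerald'] (min_width=7, slack=9)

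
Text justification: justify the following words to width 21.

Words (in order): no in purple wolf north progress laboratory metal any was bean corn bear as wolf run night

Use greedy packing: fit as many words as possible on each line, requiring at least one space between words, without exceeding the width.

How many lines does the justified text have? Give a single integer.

Line 1: ['no', 'in', 'purple', 'wolf'] (min_width=17, slack=4)
Line 2: ['north', 'progress'] (min_width=14, slack=7)
Line 3: ['laboratory', 'metal', 'any'] (min_width=20, slack=1)
Line 4: ['was', 'bean', 'corn', 'bear', 'as'] (min_width=21, slack=0)
Line 5: ['wolf', 'run', 'night'] (min_width=14, slack=7)
Total lines: 5

Answer: 5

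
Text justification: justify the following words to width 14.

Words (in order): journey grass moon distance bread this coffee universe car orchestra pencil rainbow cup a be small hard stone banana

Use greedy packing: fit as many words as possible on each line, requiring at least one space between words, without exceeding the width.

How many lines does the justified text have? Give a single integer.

Answer: 10

Derivation:
Line 1: ['journey', 'grass'] (min_width=13, slack=1)
Line 2: ['moon', 'distance'] (min_width=13, slack=1)
Line 3: ['bread', 'this'] (min_width=10, slack=4)
Line 4: ['coffee'] (min_width=6, slack=8)
Line 5: ['universe', 'car'] (min_width=12, slack=2)
Line 6: ['orchestra'] (min_width=9, slack=5)
Line 7: ['pencil', 'rainbow'] (min_width=14, slack=0)
Line 8: ['cup', 'a', 'be', 'small'] (min_width=14, slack=0)
Line 9: ['hard', 'stone'] (min_width=10, slack=4)
Line 10: ['banana'] (min_width=6, slack=8)
Total lines: 10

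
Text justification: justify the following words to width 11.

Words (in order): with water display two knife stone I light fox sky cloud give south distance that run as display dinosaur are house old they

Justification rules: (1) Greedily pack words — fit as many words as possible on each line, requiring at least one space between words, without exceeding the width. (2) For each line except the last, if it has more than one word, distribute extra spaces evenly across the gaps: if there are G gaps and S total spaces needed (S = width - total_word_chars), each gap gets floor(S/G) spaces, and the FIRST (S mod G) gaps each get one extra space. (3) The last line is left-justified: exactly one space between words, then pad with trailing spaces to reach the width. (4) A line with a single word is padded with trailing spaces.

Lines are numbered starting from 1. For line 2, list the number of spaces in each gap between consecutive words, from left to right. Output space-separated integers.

Line 1: ['with', 'water'] (min_width=10, slack=1)
Line 2: ['display', 'two'] (min_width=11, slack=0)
Line 3: ['knife', 'stone'] (min_width=11, slack=0)
Line 4: ['I', 'light', 'fox'] (min_width=11, slack=0)
Line 5: ['sky', 'cloud'] (min_width=9, slack=2)
Line 6: ['give', 'south'] (min_width=10, slack=1)
Line 7: ['distance'] (min_width=8, slack=3)
Line 8: ['that', 'run', 'as'] (min_width=11, slack=0)
Line 9: ['display'] (min_width=7, slack=4)
Line 10: ['dinosaur'] (min_width=8, slack=3)
Line 11: ['are', 'house'] (min_width=9, slack=2)
Line 12: ['old', 'they'] (min_width=8, slack=3)

Answer: 1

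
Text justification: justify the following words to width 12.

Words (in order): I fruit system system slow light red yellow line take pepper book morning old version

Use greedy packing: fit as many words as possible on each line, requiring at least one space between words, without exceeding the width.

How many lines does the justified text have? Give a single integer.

Answer: 8

Derivation:
Line 1: ['I', 'fruit'] (min_width=7, slack=5)
Line 2: ['system'] (min_width=6, slack=6)
Line 3: ['system', 'slow'] (min_width=11, slack=1)
Line 4: ['light', 'red'] (min_width=9, slack=3)
Line 5: ['yellow', 'line'] (min_width=11, slack=1)
Line 6: ['take', 'pepper'] (min_width=11, slack=1)
Line 7: ['book', 'morning'] (min_width=12, slack=0)
Line 8: ['old', 'version'] (min_width=11, slack=1)
Total lines: 8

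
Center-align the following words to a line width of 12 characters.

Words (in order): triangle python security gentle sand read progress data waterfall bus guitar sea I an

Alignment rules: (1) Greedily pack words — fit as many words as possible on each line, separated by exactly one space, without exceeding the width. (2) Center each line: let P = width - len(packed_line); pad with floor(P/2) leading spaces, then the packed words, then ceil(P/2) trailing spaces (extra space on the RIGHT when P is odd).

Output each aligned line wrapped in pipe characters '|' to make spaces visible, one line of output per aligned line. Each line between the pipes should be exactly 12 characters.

Answer: |  triangle  |
|   python   |
|  security  |
|gentle sand |
|    read    |
|  progress  |
|    data    |
| waterfall  |
| bus guitar |
|  sea I an  |

Derivation:
Line 1: ['triangle'] (min_width=8, slack=4)
Line 2: ['python'] (min_width=6, slack=6)
Line 3: ['security'] (min_width=8, slack=4)
Line 4: ['gentle', 'sand'] (min_width=11, slack=1)
Line 5: ['read'] (min_width=4, slack=8)
Line 6: ['progress'] (min_width=8, slack=4)
Line 7: ['data'] (min_width=4, slack=8)
Line 8: ['waterfall'] (min_width=9, slack=3)
Line 9: ['bus', 'guitar'] (min_width=10, slack=2)
Line 10: ['sea', 'I', 'an'] (min_width=8, slack=4)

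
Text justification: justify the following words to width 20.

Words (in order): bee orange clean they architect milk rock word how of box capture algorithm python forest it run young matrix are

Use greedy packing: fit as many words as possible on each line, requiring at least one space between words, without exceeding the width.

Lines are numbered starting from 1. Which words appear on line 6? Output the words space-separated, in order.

Answer: young matrix are

Derivation:
Line 1: ['bee', 'orange', 'clean'] (min_width=16, slack=4)
Line 2: ['they', 'architect', 'milk'] (min_width=19, slack=1)
Line 3: ['rock', 'word', 'how', 'of', 'box'] (min_width=20, slack=0)
Line 4: ['capture', 'algorithm'] (min_width=17, slack=3)
Line 5: ['python', 'forest', 'it', 'run'] (min_width=20, slack=0)
Line 6: ['young', 'matrix', 'are'] (min_width=16, slack=4)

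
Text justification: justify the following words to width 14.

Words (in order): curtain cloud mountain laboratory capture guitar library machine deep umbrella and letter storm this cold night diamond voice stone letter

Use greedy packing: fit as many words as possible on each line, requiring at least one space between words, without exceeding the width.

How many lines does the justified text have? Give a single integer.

Line 1: ['curtain', 'cloud'] (min_width=13, slack=1)
Line 2: ['mountain'] (min_width=8, slack=6)
Line 3: ['laboratory'] (min_width=10, slack=4)
Line 4: ['capture', 'guitar'] (min_width=14, slack=0)
Line 5: ['library'] (min_width=7, slack=7)
Line 6: ['machine', 'deep'] (min_width=12, slack=2)
Line 7: ['umbrella', 'and'] (min_width=12, slack=2)
Line 8: ['letter', 'storm'] (min_width=12, slack=2)
Line 9: ['this', 'cold'] (min_width=9, slack=5)
Line 10: ['night', 'diamond'] (min_width=13, slack=1)
Line 11: ['voice', 'stone'] (min_width=11, slack=3)
Line 12: ['letter'] (min_width=6, slack=8)
Total lines: 12

Answer: 12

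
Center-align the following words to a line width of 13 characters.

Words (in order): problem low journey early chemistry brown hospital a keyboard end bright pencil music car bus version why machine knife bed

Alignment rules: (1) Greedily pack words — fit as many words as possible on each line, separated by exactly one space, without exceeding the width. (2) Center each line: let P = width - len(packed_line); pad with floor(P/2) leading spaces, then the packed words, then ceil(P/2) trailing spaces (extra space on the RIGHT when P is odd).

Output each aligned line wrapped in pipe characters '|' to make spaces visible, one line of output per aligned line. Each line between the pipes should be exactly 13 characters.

Line 1: ['problem', 'low'] (min_width=11, slack=2)
Line 2: ['journey', 'early'] (min_width=13, slack=0)
Line 3: ['chemistry'] (min_width=9, slack=4)
Line 4: ['brown'] (min_width=5, slack=8)
Line 5: ['hospital', 'a'] (min_width=10, slack=3)
Line 6: ['keyboard', 'end'] (min_width=12, slack=1)
Line 7: ['bright', 'pencil'] (min_width=13, slack=0)
Line 8: ['music', 'car', 'bus'] (min_width=13, slack=0)
Line 9: ['version', 'why'] (min_width=11, slack=2)
Line 10: ['machine', 'knife'] (min_width=13, slack=0)
Line 11: ['bed'] (min_width=3, slack=10)

Answer: | problem low |
|journey early|
|  chemistry  |
|    brown    |
| hospital a  |
|keyboard end |
|bright pencil|
|music car bus|
| version why |
|machine knife|
|     bed     |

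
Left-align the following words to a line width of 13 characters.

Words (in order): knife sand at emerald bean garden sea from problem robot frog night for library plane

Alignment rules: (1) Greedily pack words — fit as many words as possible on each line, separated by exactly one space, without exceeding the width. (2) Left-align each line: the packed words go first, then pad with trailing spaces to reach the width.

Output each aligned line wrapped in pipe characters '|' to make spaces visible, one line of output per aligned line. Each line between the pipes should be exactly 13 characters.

Line 1: ['knife', 'sand', 'at'] (min_width=13, slack=0)
Line 2: ['emerald', 'bean'] (min_width=12, slack=1)
Line 3: ['garden', 'sea'] (min_width=10, slack=3)
Line 4: ['from', 'problem'] (min_width=12, slack=1)
Line 5: ['robot', 'frog'] (min_width=10, slack=3)
Line 6: ['night', 'for'] (min_width=9, slack=4)
Line 7: ['library', 'plane'] (min_width=13, slack=0)

Answer: |knife sand at|
|emerald bean |
|garden sea   |
|from problem |
|robot frog   |
|night for    |
|library plane|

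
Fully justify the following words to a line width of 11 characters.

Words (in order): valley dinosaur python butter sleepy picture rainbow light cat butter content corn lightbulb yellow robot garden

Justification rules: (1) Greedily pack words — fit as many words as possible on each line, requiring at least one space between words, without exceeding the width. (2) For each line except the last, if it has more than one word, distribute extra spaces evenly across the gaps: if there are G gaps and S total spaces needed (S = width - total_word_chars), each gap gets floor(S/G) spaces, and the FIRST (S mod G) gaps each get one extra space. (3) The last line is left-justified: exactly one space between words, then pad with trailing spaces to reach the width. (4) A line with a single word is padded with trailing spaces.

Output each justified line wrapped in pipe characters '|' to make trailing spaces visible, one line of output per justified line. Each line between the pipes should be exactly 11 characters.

Line 1: ['valley'] (min_width=6, slack=5)
Line 2: ['dinosaur'] (min_width=8, slack=3)
Line 3: ['python'] (min_width=6, slack=5)
Line 4: ['butter'] (min_width=6, slack=5)
Line 5: ['sleepy'] (min_width=6, slack=5)
Line 6: ['picture'] (min_width=7, slack=4)
Line 7: ['rainbow'] (min_width=7, slack=4)
Line 8: ['light', 'cat'] (min_width=9, slack=2)
Line 9: ['butter'] (min_width=6, slack=5)
Line 10: ['content'] (min_width=7, slack=4)
Line 11: ['corn'] (min_width=4, slack=7)
Line 12: ['lightbulb'] (min_width=9, slack=2)
Line 13: ['yellow'] (min_width=6, slack=5)
Line 14: ['robot'] (min_width=5, slack=6)
Line 15: ['garden'] (min_width=6, slack=5)

Answer: |valley     |
|dinosaur   |
|python     |
|butter     |
|sleepy     |
|picture    |
|rainbow    |
|light   cat|
|butter     |
|content    |
|corn       |
|lightbulb  |
|yellow     |
|robot      |
|garden     |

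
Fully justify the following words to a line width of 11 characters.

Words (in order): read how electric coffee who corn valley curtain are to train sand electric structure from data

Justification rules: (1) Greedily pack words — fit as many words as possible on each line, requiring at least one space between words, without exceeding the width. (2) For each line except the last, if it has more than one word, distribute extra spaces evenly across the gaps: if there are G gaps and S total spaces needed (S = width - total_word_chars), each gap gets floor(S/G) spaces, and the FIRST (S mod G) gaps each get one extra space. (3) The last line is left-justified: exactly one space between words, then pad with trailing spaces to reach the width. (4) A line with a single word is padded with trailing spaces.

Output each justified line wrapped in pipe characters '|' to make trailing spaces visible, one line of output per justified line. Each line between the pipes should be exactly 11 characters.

Line 1: ['read', 'how'] (min_width=8, slack=3)
Line 2: ['electric'] (min_width=8, slack=3)
Line 3: ['coffee', 'who'] (min_width=10, slack=1)
Line 4: ['corn', 'valley'] (min_width=11, slack=0)
Line 5: ['curtain', 'are'] (min_width=11, slack=0)
Line 6: ['to', 'train'] (min_width=8, slack=3)
Line 7: ['sand'] (min_width=4, slack=7)
Line 8: ['electric'] (min_width=8, slack=3)
Line 9: ['structure'] (min_width=9, slack=2)
Line 10: ['from', 'data'] (min_width=9, slack=2)

Answer: |read    how|
|electric   |
|coffee  who|
|corn valley|
|curtain are|
|to    train|
|sand       |
|electric   |
|structure  |
|from data  |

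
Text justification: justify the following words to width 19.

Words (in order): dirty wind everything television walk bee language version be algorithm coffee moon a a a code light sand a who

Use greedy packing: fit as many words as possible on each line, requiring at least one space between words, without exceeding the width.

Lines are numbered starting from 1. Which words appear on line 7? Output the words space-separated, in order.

Line 1: ['dirty', 'wind'] (min_width=10, slack=9)
Line 2: ['everything'] (min_width=10, slack=9)
Line 3: ['television', 'walk', 'bee'] (min_width=19, slack=0)
Line 4: ['language', 'version', 'be'] (min_width=19, slack=0)
Line 5: ['algorithm', 'coffee'] (min_width=16, slack=3)
Line 6: ['moon', 'a', 'a', 'a', 'code'] (min_width=15, slack=4)
Line 7: ['light', 'sand', 'a', 'who'] (min_width=16, slack=3)

Answer: light sand a who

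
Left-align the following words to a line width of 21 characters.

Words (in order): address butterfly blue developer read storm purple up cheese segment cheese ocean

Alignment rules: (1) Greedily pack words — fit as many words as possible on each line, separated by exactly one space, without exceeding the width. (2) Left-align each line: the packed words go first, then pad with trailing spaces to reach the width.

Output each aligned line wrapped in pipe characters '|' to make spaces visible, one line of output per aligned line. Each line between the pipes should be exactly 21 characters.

Answer: |address butterfly    |
|blue developer read  |
|storm purple up      |
|cheese segment cheese|
|ocean                |

Derivation:
Line 1: ['address', 'butterfly'] (min_width=17, slack=4)
Line 2: ['blue', 'developer', 'read'] (min_width=19, slack=2)
Line 3: ['storm', 'purple', 'up'] (min_width=15, slack=6)
Line 4: ['cheese', 'segment', 'cheese'] (min_width=21, slack=0)
Line 5: ['ocean'] (min_width=5, slack=16)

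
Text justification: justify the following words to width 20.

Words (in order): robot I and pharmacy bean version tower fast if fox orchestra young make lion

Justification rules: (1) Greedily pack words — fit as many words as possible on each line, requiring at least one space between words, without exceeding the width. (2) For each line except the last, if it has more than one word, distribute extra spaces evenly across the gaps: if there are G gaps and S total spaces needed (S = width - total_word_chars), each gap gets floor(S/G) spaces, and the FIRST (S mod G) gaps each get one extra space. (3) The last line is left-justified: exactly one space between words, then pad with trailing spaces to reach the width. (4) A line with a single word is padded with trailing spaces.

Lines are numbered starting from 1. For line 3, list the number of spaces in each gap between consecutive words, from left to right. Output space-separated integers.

Line 1: ['robot', 'I', 'and', 'pharmacy'] (min_width=20, slack=0)
Line 2: ['bean', 'version', 'tower'] (min_width=18, slack=2)
Line 3: ['fast', 'if', 'fox'] (min_width=11, slack=9)
Line 4: ['orchestra', 'young', 'make'] (min_width=20, slack=0)
Line 5: ['lion'] (min_width=4, slack=16)

Answer: 6 5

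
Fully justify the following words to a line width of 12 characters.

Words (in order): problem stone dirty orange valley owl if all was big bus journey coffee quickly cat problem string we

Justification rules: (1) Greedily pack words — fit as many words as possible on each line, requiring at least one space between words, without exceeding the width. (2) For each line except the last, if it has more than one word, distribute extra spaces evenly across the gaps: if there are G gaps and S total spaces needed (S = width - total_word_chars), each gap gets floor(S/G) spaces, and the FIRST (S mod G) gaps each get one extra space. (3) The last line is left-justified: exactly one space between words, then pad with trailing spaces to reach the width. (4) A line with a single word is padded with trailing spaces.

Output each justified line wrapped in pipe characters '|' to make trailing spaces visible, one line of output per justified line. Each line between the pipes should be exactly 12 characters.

Line 1: ['problem'] (min_width=7, slack=5)
Line 2: ['stone', 'dirty'] (min_width=11, slack=1)
Line 3: ['orange'] (min_width=6, slack=6)
Line 4: ['valley', 'owl'] (min_width=10, slack=2)
Line 5: ['if', 'all', 'was'] (min_width=10, slack=2)
Line 6: ['big', 'bus'] (min_width=7, slack=5)
Line 7: ['journey'] (min_width=7, slack=5)
Line 8: ['coffee'] (min_width=6, slack=6)
Line 9: ['quickly', 'cat'] (min_width=11, slack=1)
Line 10: ['problem'] (min_width=7, slack=5)
Line 11: ['string', 'we'] (min_width=9, slack=3)

Answer: |problem     |
|stone  dirty|
|orange      |
|valley   owl|
|if  all  was|
|big      bus|
|journey     |
|coffee      |
|quickly  cat|
|problem     |
|string we   |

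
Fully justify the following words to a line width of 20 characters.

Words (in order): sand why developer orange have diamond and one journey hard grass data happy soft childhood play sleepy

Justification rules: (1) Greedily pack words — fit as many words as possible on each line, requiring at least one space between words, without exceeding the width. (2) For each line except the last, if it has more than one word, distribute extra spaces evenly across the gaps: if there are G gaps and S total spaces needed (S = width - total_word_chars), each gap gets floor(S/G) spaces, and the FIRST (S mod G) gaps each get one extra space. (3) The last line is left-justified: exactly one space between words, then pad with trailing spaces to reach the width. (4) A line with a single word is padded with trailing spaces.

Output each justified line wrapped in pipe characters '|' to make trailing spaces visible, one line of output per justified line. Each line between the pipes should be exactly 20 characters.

Line 1: ['sand', 'why', 'developer'] (min_width=18, slack=2)
Line 2: ['orange', 'have', 'diamond'] (min_width=19, slack=1)
Line 3: ['and', 'one', 'journey', 'hard'] (min_width=20, slack=0)
Line 4: ['grass', 'data', 'happy'] (min_width=16, slack=4)
Line 5: ['soft', 'childhood', 'play'] (min_width=19, slack=1)
Line 6: ['sleepy'] (min_width=6, slack=14)

Answer: |sand  why  developer|
|orange  have diamond|
|and one journey hard|
|grass   data   happy|
|soft  childhood play|
|sleepy              |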